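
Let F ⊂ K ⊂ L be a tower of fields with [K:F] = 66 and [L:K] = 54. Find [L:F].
[L:F] = 3564

The tower law says that for any tower of field extensions F ⊂ K ⊂ L with finite degrees, [L:F] = [L:K] · [K:F]. Here this gives [L:F] = 54 · 66 = 3564.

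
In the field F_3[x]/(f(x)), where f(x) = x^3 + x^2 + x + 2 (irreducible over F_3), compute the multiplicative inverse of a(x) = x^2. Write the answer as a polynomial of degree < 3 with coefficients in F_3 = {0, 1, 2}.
a(x)^(-1) ≡ x^2 + 2x + 2 (mod f(x))

Since f is irreducible over F_3, F_3[x]/(f) is a field and a(x) ≠ 0 has an inverse. Apply the extended Euclidean algorithm to f(x) and a(x) in F_3[x]: f(x) = (x + 1)·a(x) + (x + 2);  a(x) = (x + 1)·(x + 2) + (1). The last nonzero remainder is the constant 1 = gcd(f, a) in F_3. Back-substituting through the division chain expresses 1 = s(x)·a(x) + t(x)·f(x) with s(x) ≡ x^2 + 2x + 2 (mod f), so a(x)^(-1) ≡ s(x) = x^2 + 2x + 2 (mod f). Check: (x^2)·(x^2 + 2x + 2) = x^4 + 2x^3 + 2x^2 ≡ 1 (mod x^3 + x^2 + x + 2).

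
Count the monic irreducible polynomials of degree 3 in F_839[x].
There are 196862960 monic irreducible polynomials of degree 3 over F_839

Each element of F_{839^3} that lies in no proper subfield is a root of exactly one monic irreducible of degree 3 over F_839, and each such polynomial has 3 distinct roots in F_{839^3}. By Möbius inversion the count is N_839(3) = (1/3) Σ_{d|3} μ(3/d) · 839^d = (1/3)(μ(3)·839^1 + μ(1)·839^3) = 590588880/3 = 196862960.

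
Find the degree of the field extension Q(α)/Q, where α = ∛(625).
[Q(α):Q] = 3

The minimal polynomial of α is x^3 - 625, irreducible over Q since 625 is not a perfect cube (so x^3 - 625 has no rational root). Hence [Q(α):Q] = deg(m_α) = 3.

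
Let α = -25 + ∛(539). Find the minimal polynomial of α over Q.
m_α(x) = x^3 + 75x^2 + 1875x + 15086

Set β = α + 25 = ∛(539), so β^3 = 539. Then (α + 25)^3 - 539 = 0, i.e. α is a root of g(x) = (x + 25)^3 - 539 = x^3 + 75x^2 + 1875x + 15086. Since g(x) = h(x + 25) where h(x) = x^3 - 539, and h is irreducible over Q (because 539 is not a perfect cube, so h has no rational root, and a monic cubic with no rational root is irreducible), g is also irreducible (irreducibility is preserved under the substitution x → x + 25). Hence m_α(x) = x^3 + 75x^2 + 1875x + 15086.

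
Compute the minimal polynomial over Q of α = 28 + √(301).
m_α(x) = x^2 - 56x + 483

From α - 28 = √(301), squaring gives (α - 28)^2 = 301, i.e. α^2 - 56α + 784 = 301, so α^2 - 56α + 483 = 0. The discriminant of x^2 - 56x + 483 is (-56)^2 - 4·(483) = 3136 - 1932 = 1204, and 4·(301) is not a perfect square in Q since 301 is squarefree and ≠ 1. Hence x^2 - 56x + 483 is irreducible over Q and is the minimal polynomial of α.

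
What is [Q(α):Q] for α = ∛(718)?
[Q(α):Q] = 3

The minimal polynomial of α is x^3 - 718, irreducible over Q since 718 is not a perfect cube (so x^3 - 718 has no rational root). Hence [Q(α):Q] = deg(m_α) = 3.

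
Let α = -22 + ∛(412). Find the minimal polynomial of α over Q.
m_α(x) = x^3 + 66x^2 + 1452x + 10236

Set β = α + 22 = ∛(412), so β^3 = 412. Then (α + 22)^3 - 412 = 0, i.e. α is a root of g(x) = (x + 22)^3 - 412 = x^3 + 66x^2 + 1452x + 10236. Since g(x) = h(x + 22) where h(x) = x^3 - 412, and h is irreducible over Q (because 412 is not a perfect cube, so h has no rational root, and a monic cubic with no rational root is irreducible), g is also irreducible (irreducibility is preserved under the substitution x → x + 22). Hence m_α(x) = x^3 + 66x^2 + 1452x + 10236.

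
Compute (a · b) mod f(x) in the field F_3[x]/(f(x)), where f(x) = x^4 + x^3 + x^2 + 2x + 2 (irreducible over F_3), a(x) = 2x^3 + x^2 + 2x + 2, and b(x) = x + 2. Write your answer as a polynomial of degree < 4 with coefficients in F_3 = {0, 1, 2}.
a · b ≡ 2x^2 + 2x (mod f(x))

Multiply in F_3[x]: a(x)·b(x) = (2x^3 + x^2 + 2x + 2)·(x + 2) = 2x^4 + 2x^3 + x^2 + 1. This has degree ≥ 4, so divide by f(x) over F_3: 2x^4 + 2x^3 + x^2 + 1 = (2)·(x^4 + x^3 + x^2 + 2x + 2) + (2x^2 + 2x). Hence a·b ≡ 2x^2 + 2x (mod f). (F_3[x]/(f) is a field with 3^4 = 81 elements since f is irreducible of degree 4.)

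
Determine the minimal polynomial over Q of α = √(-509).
m_α(x) = x^2 + 509

α satisfies α^2 + 509 = 0, so x^2 + 509 annihilates α. Since d = -509 is squarefree and ≠ 1, it is not a perfect square in Q, so x^2 + 509 has no rational root and is therefore irreducible over Q (a degree-2 polynomial over a field is irreducible iff it has no root). Hence m_α(x) = x^2 + 509.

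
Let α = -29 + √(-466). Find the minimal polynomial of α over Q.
m_α(x) = x^2 + 58x + 1307

From α + 29 = √(-466), squaring gives (α + 29)^2 = -466, i.e. α^2 + 58α + 841 = -466, so α^2 + 58α + 1307 = 0. The discriminant of x^2 + 58x + 1307 is (58)^2 - 4·(1307) = 3364 - 5228 = -1864, and 4·(-466) is not a perfect square in Q since -466 is squarefree and ≠ 1. Hence x^2 + 58x + 1307 is irreducible over Q and is the minimal polynomial of α.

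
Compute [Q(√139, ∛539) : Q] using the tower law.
[Q(√139, ∛539) : Q] = 6

Let L = Q(√139, ∛539). Since Q(√139) ⊂ L and [Q(√139):Q] = 2, the tower law gives 2 | [L:Q]. Likewise Q(∛539) ⊂ L with [Q(∛539):Q] = 3 (because 539 is not a perfect cube), so 3 | [L:Q]. As gcd(2,3) = 1, [L:Q] is divisible by 6. Conversely L is generated over Q by √139 and ∛539, so [L:Q] ≤ 2·3 = 6. Therefore [Q(√139, ∛539) : Q] = 6.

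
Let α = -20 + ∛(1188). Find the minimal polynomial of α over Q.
m_α(x) = x^3 + 60x^2 + 1200x + 6812

Set β = α + 20 = ∛(1188), so β^3 = 1188. Then (α + 20)^3 - 1188 = 0, i.e. α is a root of g(x) = (x + 20)^3 - 1188 = x^3 + 60x^2 + 1200x + 6812. Since g(x) = h(x + 20) where h(x) = x^3 - 1188, and h is irreducible over Q (because 1188 is not a perfect cube, so h has no rational root, and a monic cubic with no rational root is irreducible), g is also irreducible (irreducibility is preserved under the substitution x → x + 20). Hence m_α(x) = x^3 + 60x^2 + 1200x + 6812.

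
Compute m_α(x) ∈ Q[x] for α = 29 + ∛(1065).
m_α(x) = x^3 - 87x^2 + 2523x - 25454

Set β = α - 29 = ∛(1065), so β^3 = 1065. Then (α - 29)^3 - 1065 = 0, i.e. α is a root of g(x) = (x - 29)^3 - 1065 = x^3 - 87x^2 + 2523x - 25454. Since g(x) = h(x - 29) where h(x) = x^3 - 1065, and h is irreducible over Q (because 1065 is not a perfect cube, so h has no rational root, and a monic cubic with no rational root is irreducible), g is also irreducible (irreducibility is preserved under the substitution x → x - 29). Hence m_α(x) = x^3 - 87x^2 + 2523x - 25454.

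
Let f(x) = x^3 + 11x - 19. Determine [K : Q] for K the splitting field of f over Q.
[K : Q] = 6

By the rational root test, any rational root of the monic integer polynomial f(x) = x^3 + 11x - 19 must be an integer dividing the constant term -19, i.e. one of ±{1, 19}. Evaluating: f(1) = -7, f(-1) = -31, f(19) = 7049, f(-19) = -7087; none is 0, so f has no rational root and is therefore irreducible over Q (a cubic with no linear factor over a field is irreducible). For an irreducible cubic, the Galois group is A_3 or S_3 according as the discriminant disc(f) = -4a^3 - 27b^2 = -4·(11)^3 - 27·(-19)^2 = -15071 is or is not a square in Q. Here disc(f) = -15071 is not a perfect square in Q, so the Galois group of f over Q is not contained in A_3 and must be all of S_3. The splitting field has degree |S_3| = 6 over Q, so [K : Q] = 6.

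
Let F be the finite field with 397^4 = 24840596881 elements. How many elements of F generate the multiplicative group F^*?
There are φ(24840596880) = 5991321600 primitive elements

F_q^* is cyclic of order q - 1 = 24840596880. A cyclic group of order m has exactly φ(m) generators. Here m = 24840596880 = 2^4 · 3^2 · 5 · 11 · 199 · 15761, so the number of primitive elements is φ(24840596880) = 5991321600.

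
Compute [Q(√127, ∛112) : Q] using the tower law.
[Q(√127, ∛112) : Q] = 6

Let L = Q(√127, ∛112). Since Q(√127) ⊂ L and [Q(√127):Q] = 2, the tower law gives 2 | [L:Q]. Likewise Q(∛112) ⊂ L with [Q(∛112):Q] = 3 (because 112 is not a perfect cube), so 3 | [L:Q]. As gcd(2,3) = 1, [L:Q] is divisible by 6. Conversely L is generated over Q by √127 and ∛112, so [L:Q] ≤ 2·3 = 6. Therefore [Q(√127, ∛112) : Q] = 6.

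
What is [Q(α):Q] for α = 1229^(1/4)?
[Q(α):Q] = 4

α is a root of x^4 - 1229. By Eisenstein's criterion at the prime p = 1229 (which divides the constant term 1229 but p^2 = 1510441 does not, since 1229 is squarefree), x^4 - 1229 is irreducible over Q. Hence [Q(α):Q] = 4.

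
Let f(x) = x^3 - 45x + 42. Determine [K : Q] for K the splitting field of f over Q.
[K : Q] = 6

By the rational root test, any rational root of the monic integer polynomial f(x) = x^3 - 45x + 42 must be an integer dividing the constant term 42, i.e. one of ±{1, 2, 3, 6, 7, 14, 21, 42}. Evaluating: f(1) = -2, f(-1) = 86, f(2) = -40, f(-2) = 124, f(3) = -66, f(-3) = 150, f(6) = -12, f(-6) = 96, f(7) = 70, f(-7) = 14, f(14) = 2156, f(-14) = -2072, f(21) = 8358, f(-21) = -8274, f(42) = 72240, f(-42) = -72156; none is 0, so f has no rational root and is therefore irreducible over Q (a cubic with no linear factor over a field is irreducible). For an irreducible cubic, the Galois group is A_3 or S_3 according as the discriminant disc(f) = -4a^3 - 27b^2 = -4·(-45)^3 - 27·(42)^2 = 316872 is or is not a square in Q. Here disc(f) = 316872 is not a perfect square in Q, so the Galois group of f over Q is not contained in A_3 and must be all of S_3. The splitting field has degree |S_3| = 6 over Q, so [K : Q] = 6.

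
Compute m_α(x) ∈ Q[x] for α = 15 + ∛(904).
m_α(x) = x^3 - 45x^2 + 675x - 4279

Set β = α - 15 = ∛(904), so β^3 = 904. Then (α - 15)^3 - 904 = 0, i.e. α is a root of g(x) = (x - 15)^3 - 904 = x^3 - 45x^2 + 675x - 4279. Since g(x) = h(x - 15) where h(x) = x^3 - 904, and h is irreducible over Q (because 904 is not a perfect cube, so h has no rational root, and a monic cubic with no rational root is irreducible), g is also irreducible (irreducibility is preserved under the substitution x → x - 15). Hence m_α(x) = x^3 - 45x^2 + 675x - 4279.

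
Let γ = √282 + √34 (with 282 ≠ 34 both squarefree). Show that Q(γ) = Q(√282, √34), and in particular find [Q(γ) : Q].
[Q(γ) : Q] = 4 (equivalently, Q(γ) = Q(√282, √34))

Obviously Q(γ) ⊆ Q(√282, √34), and [Q(√282, √34):Q] = 4 (since 282, 34 are distinct squarefree integers > 1 with 9588 not a perfect square). To show equality we compute the minimal polynomial of γ. From γ = √282 + √34: γ^2 = 282 + 2√(9588) + 34 = 316 + 2√(9588), so γ^2 - 316 = 2√(9588); squaring, (γ^2 - 316)^2 = 4·9588, i.e. γ^4 - 632γ^2 + 99856 - 38352 = 0, i.e. γ^4 - 632γ^2 + 61504 = 0. So γ is a root of x^4 - 632x^2 + 61504. This polynomial is irreducible over Q: it has no rational root (each ±√282 ± √34 is irrational), and any factorization into two quadratics over Q would force √(9588) ∈ Q (pairing opposite roots) or √282, √34 ∈ Q (other pairings), all impossible. Hence [Q(γ):Q] = 4 = [Q(√282, √34):Q], so Q(γ) = Q(√282, √34).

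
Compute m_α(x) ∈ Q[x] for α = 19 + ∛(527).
m_α(x) = x^3 - 57x^2 + 1083x - 7386

Set β = α - 19 = ∛(527), so β^3 = 527. Then (α - 19)^3 - 527 = 0, i.e. α is a root of g(x) = (x - 19)^3 - 527 = x^3 - 57x^2 + 1083x - 7386. Since g(x) = h(x - 19) where h(x) = x^3 - 527, and h is irreducible over Q (because 527 is not a perfect cube, so h has no rational root, and a monic cubic with no rational root is irreducible), g is also irreducible (irreducibility is preserved under the substitution x → x - 19). Hence m_α(x) = x^3 - 57x^2 + 1083x - 7386.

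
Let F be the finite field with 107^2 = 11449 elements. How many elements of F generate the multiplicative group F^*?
There are φ(11448) = 3744 primitive elements

F_q^* is cyclic of order q - 1 = 11448. A cyclic group of order m has exactly φ(m) generators. Here m = 11448 = 2^3 · 3^3 · 53, so the number of primitive elements is φ(11448) = 3744.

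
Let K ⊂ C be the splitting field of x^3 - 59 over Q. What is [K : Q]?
[K : Q] = 6

The roots of x^3 - 59 are ∛59, ω∛59, ω^2∛59 where ω = e^(2πi/3) is a primitive cube root of unity, so K = Q(∛59, ω). Now [Q(∛59):Q] = 3 (since 59 is not a perfect cube, x^3 - 59 is irreducible) and [Q(ω):Q] = 2. Both 2 and 3 divide [K:Q], and [K:Q] ≤ 3·2 = 6, so [K:Q] = 6. (Equivalently: Q(∛59) ⊂ R but ω ∉ R, so [K : Q(∛59)] = 2.)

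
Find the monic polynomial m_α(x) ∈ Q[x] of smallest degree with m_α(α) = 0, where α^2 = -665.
m_α(x) = x^2 + 665

α satisfies α^2 + 665 = 0, so x^2 + 665 annihilates α. Since d = -665 is squarefree and ≠ 1, it is not a perfect square in Q, so x^2 + 665 has no rational root and is therefore irreducible over Q (a degree-2 polynomial over a field is irreducible iff it has no root). Hence m_α(x) = x^2 + 665.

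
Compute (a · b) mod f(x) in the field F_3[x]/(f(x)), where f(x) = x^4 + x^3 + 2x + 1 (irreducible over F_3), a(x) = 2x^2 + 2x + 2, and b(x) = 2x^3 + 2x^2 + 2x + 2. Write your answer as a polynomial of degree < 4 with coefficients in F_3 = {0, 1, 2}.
a · b ≡ 2x^3 + x^2 + 2x (mod f(x))

Multiply in F_3[x]: a(x)·b(x) = (2x^2 + 2x + 2)·(2x^3 + 2x^2 + 2x + 2) = x^5 + 2x^4 + 2x + 1. This has degree ≥ 4, so divide by f(x) over F_3: x^5 + 2x^4 + 2x + 1 = (x + 1)·(x^4 + x^3 + 2x + 1) + (2x^3 + x^2 + 2x). Hence a·b ≡ 2x^3 + x^2 + 2x (mod f). (F_3[x]/(f) is a field with 3^4 = 81 elements since f is irreducible of degree 4.)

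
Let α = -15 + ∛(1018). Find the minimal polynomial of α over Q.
m_α(x) = x^3 + 45x^2 + 675x + 2357

Set β = α + 15 = ∛(1018), so β^3 = 1018. Then (α + 15)^3 - 1018 = 0, i.e. α is a root of g(x) = (x + 15)^3 - 1018 = x^3 + 45x^2 + 675x + 2357. Since g(x) = h(x + 15) where h(x) = x^3 - 1018, and h is irreducible over Q (because 1018 is not a perfect cube, so h has no rational root, and a monic cubic with no rational root is irreducible), g is also irreducible (irreducibility is preserved under the substitution x → x + 15). Hence m_α(x) = x^3 + 45x^2 + 675x + 2357.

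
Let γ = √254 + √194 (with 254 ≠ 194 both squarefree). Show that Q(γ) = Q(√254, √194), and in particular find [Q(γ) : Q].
[Q(γ) : Q] = 4 (equivalently, Q(γ) = Q(√254, √194))

Obviously Q(γ) ⊆ Q(√254, √194), and [Q(√254, √194):Q] = 4 (since 254, 194 are distinct squarefree integers > 1 with 49276 not a perfect square). To show equality we compute the minimal polynomial of γ. From γ = √254 + √194: γ^2 = 254 + 2√(49276) + 194 = 448 + 2√(49276), so γ^2 - 448 = 2√(49276); squaring, (γ^2 - 448)^2 = 4·49276, i.e. γ^4 - 896γ^2 + 200704 - 197104 = 0, i.e. γ^4 - 896γ^2 + 3600 = 0. So γ is a root of x^4 - 896x^2 + 3600. This polynomial is irreducible over Q: it has no rational root (each ±√254 ± √194 is irrational), and any factorization into two quadratics over Q would force √(49276) ∈ Q (pairing opposite roots) or √254, √194 ∈ Q (other pairings), all impossible. Hence [Q(γ):Q] = 4 = [Q(√254, √194):Q], so Q(γ) = Q(√254, √194).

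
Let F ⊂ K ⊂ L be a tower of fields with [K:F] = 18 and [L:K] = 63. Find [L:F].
[L:F] = 1134

The tower law says that for any tower of field extensions F ⊂ K ⊂ L with finite degrees, [L:F] = [L:K] · [K:F]. Here this gives [L:F] = 63 · 18 = 1134.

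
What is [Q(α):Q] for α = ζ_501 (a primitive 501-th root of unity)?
[Q(α):Q] = 332

The minimal polynomial of ζ_501 over Q is the 501-th cyclotomic polynomial Φ_501(x), which is irreducible over Q and has degree φ(501) = 332. Hence [Q(α):Q] = φ(501) = 332.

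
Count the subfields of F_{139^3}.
F_{139^3} has 2 subfields

The subfields of F_{p^n} are exactly the fields F_{p^d} for d | n (each is the fixed field of the unique index-d subgroup of Gal(F_{p^n}/F_p) ≅ Z/nZ). The divisors of n = 3 are {1, 3}, giving 2 subfields: F_{139^1}, F_{139^3}.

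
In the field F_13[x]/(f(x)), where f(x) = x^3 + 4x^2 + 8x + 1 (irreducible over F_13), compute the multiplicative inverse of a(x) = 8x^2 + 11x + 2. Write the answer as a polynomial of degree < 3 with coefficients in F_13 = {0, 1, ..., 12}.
a(x)^(-1) ≡ x^2 + 10x + 4 (mod f(x))

Since f is irreducible over F_13, F_13[x]/(f) is a field and a(x) ≠ 0 has an inverse. Apply the extended Euclidean algorithm to f(x) and a(x) in F_13[x]: f(x) = (5x + 5)·a(x) + (8x + 4);  a(x) = (x + 9)·(8x + 4) + (5). The last nonzero remainder is the constant 5 = gcd(f, a) in F_13. Back-substituting through the division chain expresses 5 = s(x)·a(x) + t(x)·f(x) with s(x) ≡ 5x^2 + 11x + 7 (mod f), so (5x^2 + 11x + 7)·a(x) ≡ 5 (mod f). Multiplying by 5^(-1) ≡ 8 in F_13 gives a(x)^(-1) ≡ 8·(5x^2 + 11x + 7) ≡ x^2 + 10x + 4 (mod f). Check: (8x^2 + 11x + 2)·(x^2 + 10x + 4) = 8x^4 + x^2 + 12x + 8 ≡ 1 (mod x^3 + 4x^2 + 8x + 1).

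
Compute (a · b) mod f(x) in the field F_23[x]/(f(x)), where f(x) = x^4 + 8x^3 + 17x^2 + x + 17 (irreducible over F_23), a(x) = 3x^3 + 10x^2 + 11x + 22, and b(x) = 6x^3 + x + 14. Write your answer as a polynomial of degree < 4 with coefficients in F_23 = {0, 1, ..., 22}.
a · b ≡ 9x^2 + 19x + 20 (mod f(x))

Multiply in F_23[x]: a(x)·b(x) = (3x^3 + 10x^2 + 11x + 22)·(6x^3 + x + 14) = 18x^6 + 14x^5 + 13x^2 + 15x + 9. This has degree ≥ 4, so divide by f(x) over F_23: 18x^6 + 14x^5 + 13x^2 + 15x + 9 = (18x^2 + 8x + 21)·(x^4 + 8x^3 + 17x^2 + x + 17) + (9x^2 + 19x + 20). Hence a·b ≡ 9x^2 + 19x + 20 (mod f). (F_23[x]/(f) is a field with 23^4 = 279841 elements since f is irreducible of degree 4.)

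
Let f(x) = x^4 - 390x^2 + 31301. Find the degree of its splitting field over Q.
[K : Q] = 4

Solving the quadratic in x^2: x^2 = (390 ± √(390^2 - 4·31301))/2 = (390 ± √26896)/2 = (390 ± 164)/2, giving x^2 = 113 or x^2 = 277. So f(x) = (x^2 - 113)(x^2 - 277) and the roots of f are ±√113, ±√277. Hence the splitting field is K = Q(√113, √277). Since 113 and 277 are distinct squarefree integers > 1, their product 31301 is not a perfect square, so √277 ∉ Q(√113). By the tower law [K:Q] = [Q(√113,√277):Q(√113)] · [Q(√113):Q] = 2 · 2 = 4.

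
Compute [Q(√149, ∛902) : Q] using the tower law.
[Q(√149, ∛902) : Q] = 6

Let L = Q(√149, ∛902). Since Q(√149) ⊂ L and [Q(√149):Q] = 2, the tower law gives 2 | [L:Q]. Likewise Q(∛902) ⊂ L with [Q(∛902):Q] = 3 (because 902 is not a perfect cube), so 3 | [L:Q]. As gcd(2,3) = 1, [L:Q] is divisible by 6. Conversely L is generated over Q by √149 and ∛902, so [L:Q] ≤ 2·3 = 6. Therefore [Q(√149, ∛902) : Q] = 6.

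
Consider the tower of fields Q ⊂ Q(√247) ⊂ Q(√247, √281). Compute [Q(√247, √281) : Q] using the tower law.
[Q(√247, √281) : Q] = 4

[Q(√247):Q] = 2 (min poly x^2 - 247, irreducible since 247 is squarefree > 1). For the top step, suppose √281 ∈ Q(√247), say √281 = c + d√247 with c, d ∈ Q. Squaring: 281 = c^2 + 247d^2 + 2cd√247. Since √247 ∉ Q this forces 2cd = 0. If d = 0 then √281 = c ∈ Q, contradicting 281 squarefree > 1. If c = 0 then 281 = 247d^2, so 247·281 = (247d)^2 is a perfect square in Q — but 247·281 = 69407 is not a perfect square (since 247 and 281 are distinct squarefree integers). Contradiction. Hence √281 ∉ Q(√247), so x^2 - 281 stays irreducible over Q(√247) and [Q(√247, √281) : Q(√247)] = 2. By the tower law, [Q(√247, √281) : Q] = 2 · 2 = 4.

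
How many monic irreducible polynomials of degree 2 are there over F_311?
There are 48205 monic irreducible polynomials of degree 2 over F_311

Each element of F_{311^2} that lies in no proper subfield is a root of exactly one monic irreducible of degree 2 over F_311, and each such polynomial has 2 distinct roots in F_{311^2}. By Möbius inversion the count is N_311(2) = (1/2) Σ_{d|2} μ(2/d) · 311^d = (1/2)(μ(2)·311^1 + μ(1)·311^2) = 96410/2 = 48205.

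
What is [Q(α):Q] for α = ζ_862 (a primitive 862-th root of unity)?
[Q(α):Q] = 430

The minimal polynomial of ζ_862 over Q is the 862-th cyclotomic polynomial Φ_862(x), which is irreducible over Q and has degree φ(862) = 430. Hence [Q(α):Q] = φ(862) = 430.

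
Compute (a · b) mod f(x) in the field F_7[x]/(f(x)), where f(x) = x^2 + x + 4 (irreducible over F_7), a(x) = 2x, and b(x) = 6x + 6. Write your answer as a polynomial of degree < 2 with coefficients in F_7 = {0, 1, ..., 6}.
a · b ≡ 1 (mod f(x))

Multiply in F_7[x]: a(x)·b(x) = (2x)·(6x + 6) = 5x^2 + 5x. This has degree ≥ 2, so divide by f(x) over F_7: 5x^2 + 5x = (5)·(x^2 + x + 4) + (1). Hence a·b ≡ 1 (mod f). (F_7[x]/(f) is a field with 7^2 = 49 elements since f is irreducible of degree 2.)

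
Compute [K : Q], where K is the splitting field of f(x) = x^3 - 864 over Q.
[K : Q] = 6

The roots of x^3 - 864 are ∛864, ω∛864, ω^2∛864 where ω = e^(2πi/3) is a primitive cube root of unity, so K = Q(∛864, ω). Now [Q(∛864):Q] = 3 (since 864 is not a perfect cube, x^3 - 864 is irreducible) and [Q(ω):Q] = 2. Both 2 and 3 divide [K:Q], and [K:Q] ≤ 3·2 = 6, so [K:Q] = 6. (Equivalently: Q(∛864) ⊂ R but ω ∉ R, so [K : Q(∛864)] = 2.)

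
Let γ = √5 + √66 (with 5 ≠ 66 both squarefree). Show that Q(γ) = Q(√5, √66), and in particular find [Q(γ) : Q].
[Q(γ) : Q] = 4 (equivalently, Q(γ) = Q(√5, √66))

Obviously Q(γ) ⊆ Q(√5, √66), and [Q(√5, √66):Q] = 4 (since 5, 66 are distinct squarefree integers > 1 with 330 not a perfect square). To show equality we compute the minimal polynomial of γ. From γ = √5 + √66: γ^2 = 5 + 2√(330) + 66 = 71 + 2√(330), so γ^2 - 71 = 2√(330); squaring, (γ^2 - 71)^2 = 4·330, i.e. γ^4 - 142γ^2 + 5041 - 1320 = 0, i.e. γ^4 - 142γ^2 + 3721 = 0. So γ is a root of x^4 - 142x^2 + 3721. This polynomial is irreducible over Q: it has no rational root (each ±√5 ± √66 is irrational), and any factorization into two quadratics over Q would force √(330) ∈ Q (pairing opposite roots) or √5, √66 ∈ Q (other pairings), all impossible. Hence [Q(γ):Q] = 4 = [Q(√5, √66):Q], so Q(γ) = Q(√5, √66).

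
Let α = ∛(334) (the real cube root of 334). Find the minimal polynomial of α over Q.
m_α(x) = x^3 - 334

α satisfies α^3 = 334, so x^3 - 334 annihilates α. By the rational root test, a rational root p/q (in lowest terms) of x^3 - 334 would satisfy p^3 = 334 q^3, forcing q = 1 and p^3 = 334; but 334 is not a perfect cube, contradiction. A monic cubic over Q with no rational root is irreducible (any nontrivial factorization would include a linear factor). Hence x^3 - 334 is the minimal polynomial of α, and in particular [Q(α):Q] = 3.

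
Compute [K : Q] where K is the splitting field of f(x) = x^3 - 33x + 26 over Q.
[K : Q] = 6

By the rational root test, any rational root of the monic integer polynomial f(x) = x^3 - 33x + 26 must be an integer dividing the constant term 26, i.e. one of ±{1, 2, 13, 26}. Evaluating: f(1) = -6, f(-1) = 58, f(2) = -32, f(-2) = 84, f(13) = 1794, f(-13) = -1742, f(26) = 16744, f(-26) = -16692; none is 0, so f has no rational root and is therefore irreducible over Q (a cubic with no linear factor over a field is irreducible). For an irreducible cubic, the Galois group is A_3 or S_3 according as the discriminant disc(f) = -4a^3 - 27b^2 = -4·(-33)^3 - 27·(26)^2 = 125496 is or is not a square in Q. Here disc(f) = 125496 is not a perfect square in Q, so the Galois group of f over Q is not contained in A_3 and must be all of S_3. The splitting field has degree |S_3| = 6 over Q, so [K : Q] = 6.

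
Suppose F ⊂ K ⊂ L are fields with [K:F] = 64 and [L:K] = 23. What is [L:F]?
[L:F] = 1472

The tower law says that for any tower of field extensions F ⊂ K ⊂ L with finite degrees, [L:F] = [L:K] · [K:F]. Here this gives [L:F] = 23 · 64 = 1472.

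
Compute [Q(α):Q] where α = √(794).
[Q(α):Q] = 2

[Q(α):Q] equals the degree of the minimal polynomial of α. Here α^2 = 794 and x^2 - 794 is irreducible (d = 794 is squarefree, ≠ 1, hence not a square), so deg(m_α) = 2. Thus [Q(α):Q] = 2.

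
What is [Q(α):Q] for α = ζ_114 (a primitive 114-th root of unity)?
[Q(α):Q] = 36

The minimal polynomial of ζ_114 over Q is the 114-th cyclotomic polynomial Φ_114(x), which is irreducible over Q and has degree φ(114) = 36. Hence [Q(α):Q] = φ(114) = 36.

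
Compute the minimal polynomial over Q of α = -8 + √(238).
m_α(x) = x^2 + 16x - 174

From α + 8 = √(238), squaring gives (α + 8)^2 = 238, i.e. α^2 + 16α + 64 = 238, so α^2 + 16α - 174 = 0. The discriminant of x^2 + 16x - 174 is (16)^2 - 4·(-174) = 256 + 696 = 952, and 4·(238) is not a perfect square in Q since 238 is squarefree and ≠ 1. Hence x^2 + 16x - 174 is irreducible over Q and is the minimal polynomial of α.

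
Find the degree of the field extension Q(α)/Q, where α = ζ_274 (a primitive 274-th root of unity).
[Q(α):Q] = 136

The minimal polynomial of ζ_274 over Q is the 274-th cyclotomic polynomial Φ_274(x), which is irreducible over Q and has degree φ(274) = 136. Hence [Q(α):Q] = φ(274) = 136.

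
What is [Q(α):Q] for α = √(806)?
[Q(α):Q] = 2

[Q(α):Q] equals the degree of the minimal polynomial of α. Here α^2 = 806 and x^2 - 806 is irreducible (d = 806 is squarefree, ≠ 1, hence not a square), so deg(m_α) = 2. Thus [Q(α):Q] = 2.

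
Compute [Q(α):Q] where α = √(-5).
[Q(α):Q] = 2

[Q(α):Q] equals the degree of the minimal polynomial of α. Here α^2 = -5 and x^2 + 5 is irreducible (d = -5 is squarefree, ≠ 1, hence not a square), so deg(m_α) = 2. Thus [Q(α):Q] = 2.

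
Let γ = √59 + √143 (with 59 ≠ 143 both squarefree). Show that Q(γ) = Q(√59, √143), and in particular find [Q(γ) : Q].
[Q(γ) : Q] = 4 (equivalently, Q(γ) = Q(√59, √143))

Obviously Q(γ) ⊆ Q(√59, √143), and [Q(√59, √143):Q] = 4 (since 59, 143 are distinct squarefree integers > 1 with 8437 not a perfect square). To show equality we compute the minimal polynomial of γ. From γ = √59 + √143: γ^2 = 59 + 2√(8437) + 143 = 202 + 2√(8437), so γ^2 - 202 = 2√(8437); squaring, (γ^2 - 202)^2 = 4·8437, i.e. γ^4 - 404γ^2 + 40804 - 33748 = 0, i.e. γ^4 - 404γ^2 + 7056 = 0. So γ is a root of x^4 - 404x^2 + 7056. This polynomial is irreducible over Q: it has no rational root (each ±√59 ± √143 is irrational), and any factorization into two quadratics over Q would force √(8437) ∈ Q (pairing opposite roots) or √59, √143 ∈ Q (other pairings), all impossible. Hence [Q(γ):Q] = 4 = [Q(√59, √143):Q], so Q(γ) = Q(√59, √143).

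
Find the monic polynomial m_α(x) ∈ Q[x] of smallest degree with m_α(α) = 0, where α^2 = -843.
m_α(x) = x^2 + 843

α satisfies α^2 + 843 = 0, so x^2 + 843 annihilates α. Since d = -843 is squarefree and ≠ 1, it is not a perfect square in Q, so x^2 + 843 has no rational root and is therefore irreducible over Q (a degree-2 polynomial over a field is irreducible iff it has no root). Hence m_α(x) = x^2 + 843.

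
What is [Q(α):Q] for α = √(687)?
[Q(α):Q] = 2

[Q(α):Q] equals the degree of the minimal polynomial of α. Here α^2 = 687 and x^2 - 687 is irreducible (d = 687 is squarefree, ≠ 1, hence not a square), so deg(m_α) = 2. Thus [Q(α):Q] = 2.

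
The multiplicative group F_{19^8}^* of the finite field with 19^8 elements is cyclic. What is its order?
|F_{19^8}^*| = 16983563040

F_{19^8} has 19^8 = 16983563041 elements; its multiplicative group consists of all nonzero elements, so |F_{19^8}^*| = 16983563041 - 1 = 16983563040. (It is cyclic since any finite subgroup of the multiplicative group of a field is cyclic.)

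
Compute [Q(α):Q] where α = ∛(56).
[Q(α):Q] = 3

The minimal polynomial of α is x^3 - 56, irreducible over Q since 56 is not a perfect cube (so x^3 - 56 has no rational root). Hence [Q(α):Q] = deg(m_α) = 3.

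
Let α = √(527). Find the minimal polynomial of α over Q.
m_α(x) = x^2 - 527

α satisfies α^2 - 527 = 0, so x^2 - 527 annihilates α. Since d = 527 is squarefree and ≠ 1, it is not a perfect square in Q, so x^2 - 527 has no rational root and is therefore irreducible over Q (a degree-2 polynomial over a field is irreducible iff it has no root). Hence m_α(x) = x^2 - 527.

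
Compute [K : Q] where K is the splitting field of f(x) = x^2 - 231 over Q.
[K : Q] = 2

f(x) = x^2 - 231 factors as (x - √231)(x + √231). The splitting field is K = Q(√231). Since 231 is squarefree and > 1, it is not a perfect square, so x^2 - 231 is irreducible over Q and [Q(√231) : Q] = 2. Hence [K : Q] = 2.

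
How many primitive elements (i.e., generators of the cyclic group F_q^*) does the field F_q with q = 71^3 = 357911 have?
There are φ(357910) = 122688 primitive elements

F_q^* is cyclic of order q - 1 = 357910. A cyclic group of order m has exactly φ(m) generators. Here m = 357910 = 2 · 5 · 7 · 5113, so the number of primitive elements is φ(357910) = 122688.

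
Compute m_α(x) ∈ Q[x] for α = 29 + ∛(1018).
m_α(x) = x^3 - 87x^2 + 2523x - 25407

Set β = α - 29 = ∛(1018), so β^3 = 1018. Then (α - 29)^3 - 1018 = 0, i.e. α is a root of g(x) = (x - 29)^3 - 1018 = x^3 - 87x^2 + 2523x - 25407. Since g(x) = h(x - 29) where h(x) = x^3 - 1018, and h is irreducible over Q (because 1018 is not a perfect cube, so h has no rational root, and a monic cubic with no rational root is irreducible), g is also irreducible (irreducibility is preserved under the substitution x → x - 29). Hence m_α(x) = x^3 - 87x^2 + 2523x - 25407.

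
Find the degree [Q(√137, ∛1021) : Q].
[Q(√137, ∛1021) : Q] = 6

Let L = Q(√137, ∛1021). Since Q(√137) ⊂ L and [Q(√137):Q] = 2, the tower law gives 2 | [L:Q]. Likewise Q(∛1021) ⊂ L with [Q(∛1021):Q] = 3 (because 1021 is not a perfect cube), so 3 | [L:Q]. As gcd(2,3) = 1, [L:Q] is divisible by 6. Conversely L is generated over Q by √137 and ∛1021, so [L:Q] ≤ 2·3 = 6. Therefore [Q(√137, ∛1021) : Q] = 6.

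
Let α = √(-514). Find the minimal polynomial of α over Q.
m_α(x) = x^2 + 514

α satisfies α^2 + 514 = 0, so x^2 + 514 annihilates α. Since d = -514 is squarefree and ≠ 1, it is not a perfect square in Q, so x^2 + 514 has no rational root and is therefore irreducible over Q (a degree-2 polynomial over a field is irreducible iff it has no root). Hence m_α(x) = x^2 + 514.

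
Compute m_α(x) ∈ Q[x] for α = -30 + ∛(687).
m_α(x) = x^3 + 90x^2 + 2700x + 26313

Set β = α + 30 = ∛(687), so β^3 = 687. Then (α + 30)^3 - 687 = 0, i.e. α is a root of g(x) = (x + 30)^3 - 687 = x^3 + 90x^2 + 2700x + 26313. Since g(x) = h(x + 30) where h(x) = x^3 - 687, and h is irreducible over Q (because 687 is not a perfect cube, so h has no rational root, and a monic cubic with no rational root is irreducible), g is also irreducible (irreducibility is preserved under the substitution x → x + 30). Hence m_α(x) = x^3 + 90x^2 + 2700x + 26313.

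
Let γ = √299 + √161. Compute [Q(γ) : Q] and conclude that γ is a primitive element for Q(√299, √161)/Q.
[Q(γ) : Q] = 4 (equivalently, Q(γ) = Q(√299, √161))

Obviously Q(γ) ⊆ Q(√299, √161), and [Q(√299, √161):Q] = 4 (since 299, 161 are distinct squarefree integers > 1 with 48139 not a perfect square). To show equality we compute the minimal polynomial of γ. From γ = √299 + √161: γ^2 = 299 + 2√(48139) + 161 = 460 + 2√(48139), so γ^2 - 460 = 2√(48139); squaring, (γ^2 - 460)^2 = 4·48139, i.e. γ^4 - 920γ^2 + 211600 - 192556 = 0, i.e. γ^4 - 920γ^2 + 19044 = 0. So γ is a root of x^4 - 920x^2 + 19044. This polynomial is irreducible over Q: it has no rational root (each ±√299 ± √161 is irrational), and any factorization into two quadratics over Q would force √(48139) ∈ Q (pairing opposite roots) or √299, √161 ∈ Q (other pairings), all impossible. Hence [Q(γ):Q] = 4 = [Q(√299, √161):Q], so Q(γ) = Q(√299, √161).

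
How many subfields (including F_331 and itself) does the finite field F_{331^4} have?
F_{331^4} has 3 subfields

The subfields of F_{p^n} are exactly the fields F_{p^d} for d | n (each is the fixed field of the unique index-d subgroup of Gal(F_{p^n}/F_p) ≅ Z/nZ). The divisors of n = 4 are {1, 2, 4}, giving 3 subfields: F_{331^1}, F_{331^2}, F_{331^4}.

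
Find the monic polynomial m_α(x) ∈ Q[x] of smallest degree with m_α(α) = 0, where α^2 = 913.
m_α(x) = x^2 - 913

α satisfies α^2 - 913 = 0, so x^2 - 913 annihilates α. Since d = 913 is squarefree and ≠ 1, it is not a perfect square in Q, so x^2 - 913 has no rational root and is therefore irreducible over Q (a degree-2 polynomial over a field is irreducible iff it has no root). Hence m_α(x) = x^2 - 913.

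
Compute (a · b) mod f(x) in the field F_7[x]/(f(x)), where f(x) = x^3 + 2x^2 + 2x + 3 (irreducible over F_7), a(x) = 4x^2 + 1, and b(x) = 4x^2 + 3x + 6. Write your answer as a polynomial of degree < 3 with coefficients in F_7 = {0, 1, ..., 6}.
a · b ≡ x^2 + 2x + 3 (mod f(x))

Multiply in F_7[x]: a(x)·b(x) = (4x^2 + 1)·(4x^2 + 3x + 6) = 2x^4 + 5x^3 + 3x + 6. This has degree ≥ 3, so divide by f(x) over F_7: 2x^4 + 5x^3 + 3x + 6 = (2x + 1)·(x^3 + 2x^2 + 2x + 3) + (x^2 + 2x + 3). Hence a·b ≡ x^2 + 2x + 3 (mod f). (F_7[x]/(f) is a field with 7^3 = 343 elements since f is irreducible of degree 3.)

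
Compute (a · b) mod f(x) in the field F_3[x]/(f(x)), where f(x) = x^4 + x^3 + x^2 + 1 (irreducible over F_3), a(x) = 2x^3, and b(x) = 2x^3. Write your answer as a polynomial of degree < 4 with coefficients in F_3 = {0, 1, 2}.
a · b ≡ x^3 + 2x^2 + x (mod f(x))

Multiply in F_3[x]: a(x)·b(x) = (2x^3)·(2x^3) = x^6. This has degree ≥ 4, so divide by f(x) over F_3: x^6 = (x^2 + 2x)·(x^4 + x^3 + x^2 + 1) + (x^3 + 2x^2 + x). Hence a·b ≡ x^3 + 2x^2 + x (mod f). (F_3[x]/(f) is a field with 3^4 = 81 elements since f is irreducible of degree 4.)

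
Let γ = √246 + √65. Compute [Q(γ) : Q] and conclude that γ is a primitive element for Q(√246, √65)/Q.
[Q(γ) : Q] = 4 (equivalently, Q(γ) = Q(√246, √65))

Obviously Q(γ) ⊆ Q(√246, √65), and [Q(√246, √65):Q] = 4 (since 246, 65 are distinct squarefree integers > 1 with 15990 not a perfect square). To show equality we compute the minimal polynomial of γ. From γ = √246 + √65: γ^2 = 246 + 2√(15990) + 65 = 311 + 2√(15990), so γ^2 - 311 = 2√(15990); squaring, (γ^2 - 311)^2 = 4·15990, i.e. γ^4 - 622γ^2 + 96721 - 63960 = 0, i.e. γ^4 - 622γ^2 + 32761 = 0. So γ is a root of x^4 - 622x^2 + 32761. This polynomial is irreducible over Q: it has no rational root (each ±√246 ± √65 is irrational), and any factorization into two quadratics over Q would force √(15990) ∈ Q (pairing opposite roots) or √246, √65 ∈ Q (other pairings), all impossible. Hence [Q(γ):Q] = 4 = [Q(√246, √65):Q], so Q(γ) = Q(√246, √65).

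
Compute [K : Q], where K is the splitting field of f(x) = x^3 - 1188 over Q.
[K : Q] = 6

The roots of x^3 - 1188 are ∛1188, ω∛1188, ω^2∛1188 where ω = e^(2πi/3) is a primitive cube root of unity, so K = Q(∛1188, ω). Now [Q(∛1188):Q] = 3 (since 1188 is not a perfect cube, x^3 - 1188 is irreducible) and [Q(ω):Q] = 2. Both 2 and 3 divide [K:Q], and [K:Q] ≤ 3·2 = 6, so [K:Q] = 6. (Equivalently: Q(∛1188) ⊂ R but ω ∉ R, so [K : Q(∛1188)] = 2.)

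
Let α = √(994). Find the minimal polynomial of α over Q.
m_α(x) = x^2 - 994

α satisfies α^2 - 994 = 0, so x^2 - 994 annihilates α. Since d = 994 is squarefree and ≠ 1, it is not a perfect square in Q, so x^2 - 994 has no rational root and is therefore irreducible over Q (a degree-2 polynomial over a field is irreducible iff it has no root). Hence m_α(x) = x^2 - 994.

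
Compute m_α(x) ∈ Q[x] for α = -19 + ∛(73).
m_α(x) = x^3 + 57x^2 + 1083x + 6786

Set β = α + 19 = ∛(73), so β^3 = 73. Then (α + 19)^3 - 73 = 0, i.e. α is a root of g(x) = (x + 19)^3 - 73 = x^3 + 57x^2 + 1083x + 6786. Since g(x) = h(x + 19) where h(x) = x^3 - 73, and h is irreducible over Q (because 73 is not a perfect cube, so h has no rational root, and a monic cubic with no rational root is irreducible), g is also irreducible (irreducibility is preserved under the substitution x → x + 19). Hence m_α(x) = x^3 + 57x^2 + 1083x + 6786.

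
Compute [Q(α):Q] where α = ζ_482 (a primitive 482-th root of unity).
[Q(α):Q] = 240

The minimal polynomial of ζ_482 over Q is the 482-th cyclotomic polynomial Φ_482(x), which is irreducible over Q and has degree φ(482) = 240. Hence [Q(α):Q] = φ(482) = 240.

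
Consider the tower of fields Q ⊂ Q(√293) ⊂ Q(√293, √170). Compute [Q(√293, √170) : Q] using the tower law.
[Q(√293, √170) : Q] = 4

[Q(√293):Q] = 2 (min poly x^2 - 293, irreducible since 293 is squarefree > 1). For the top step, suppose √170 ∈ Q(√293), say √170 = c + d√293 with c, d ∈ Q. Squaring: 170 = c^2 + 293d^2 + 2cd√293. Since √293 ∉ Q this forces 2cd = 0. If d = 0 then √170 = c ∈ Q, contradicting 170 squarefree > 1. If c = 0 then 170 = 293d^2, so 293·170 = (293d)^2 is a perfect square in Q — but 293·170 = 49810 is not a perfect square (since 293 and 170 are distinct squarefree integers). Contradiction. Hence √170 ∉ Q(√293), so x^2 - 170 stays irreducible over Q(√293) and [Q(√293, √170) : Q(√293)] = 2. By the tower law, [Q(√293, √170) : Q] = 2 · 2 = 4.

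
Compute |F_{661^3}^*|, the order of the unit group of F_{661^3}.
|F_{661^3}^*| = 288804780

F_{661^3} has 661^3 = 288804781 elements; its multiplicative group consists of all nonzero elements, so |F_{661^3}^*| = 288804781 - 1 = 288804780. (It is cyclic since any finite subgroup of the multiplicative group of a field is cyclic.)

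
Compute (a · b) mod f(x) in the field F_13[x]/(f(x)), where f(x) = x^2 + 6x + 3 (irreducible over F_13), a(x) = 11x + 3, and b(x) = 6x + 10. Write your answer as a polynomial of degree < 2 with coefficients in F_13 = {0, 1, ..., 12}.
a · b ≡ 5x + 1 (mod f(x))

Multiply in F_13[x]: a(x)·b(x) = (11x + 3)·(6x + 10) = x^2 + 11x + 4. This has degree ≥ 2, so divide by f(x) over F_13: x^2 + 11x + 4 = (1)·(x^2 + 6x + 3) + (5x + 1). Hence a·b ≡ 5x + 1 (mod f). (F_13[x]/(f) is a field with 13^2 = 169 elements since f is irreducible of degree 2.)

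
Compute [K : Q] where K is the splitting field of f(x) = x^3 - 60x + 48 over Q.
[K : Q] = 6

By the rational root test, any rational root of the monic integer polynomial f(x) = x^3 - 60x + 48 must be an integer dividing the constant term 48, i.e. one of ±{1, 2, 3, 4, 6, 8, 12, 16, 24, 48}. Evaluating: f(1) = -11, f(-1) = 107, f(2) = -64, f(-2) = 160, f(3) = -105, f(-3) = 201, f(4) = -128, f(-4) = 224, f(6) = -96, f(-6) = 192, f(8) = 80, f(-8) = 16, f(12) = 1056, f(-12) = -960, f(16) = 3184, f(-16) = -3088, f(24) = 12432, f(-24) = -12336, f(48) = 107760, f(-48) = -107664; none is 0, so f has no rational root and is therefore irreducible over Q (a cubic with no linear factor over a field is irreducible). For an irreducible cubic, the Galois group is A_3 or S_3 according as the discriminant disc(f) = -4a^3 - 27b^2 = -4·(-60)^3 - 27·(48)^2 = 801792 is or is not a square in Q. Here disc(f) = 801792 is not a perfect square in Q, so the Galois group of f over Q is not contained in A_3 and must be all of S_3. The splitting field has degree |S_3| = 6 over Q, so [K : Q] = 6.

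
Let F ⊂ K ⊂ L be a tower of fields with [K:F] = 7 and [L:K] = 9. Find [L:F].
[L:F] = 63

The tower law says that for any tower of field extensions F ⊂ K ⊂ L with finite degrees, [L:F] = [L:K] · [K:F]. Here this gives [L:F] = 9 · 7 = 63.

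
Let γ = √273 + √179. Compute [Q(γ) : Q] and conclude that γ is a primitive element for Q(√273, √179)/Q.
[Q(γ) : Q] = 4 (equivalently, Q(γ) = Q(√273, √179))

Obviously Q(γ) ⊆ Q(√273, √179), and [Q(√273, √179):Q] = 4 (since 273, 179 are distinct squarefree integers > 1 with 48867 not a perfect square). To show equality we compute the minimal polynomial of γ. From γ = √273 + √179: γ^2 = 273 + 2√(48867) + 179 = 452 + 2√(48867), so γ^2 - 452 = 2√(48867); squaring, (γ^2 - 452)^2 = 4·48867, i.e. γ^4 - 904γ^2 + 204304 - 195468 = 0, i.e. γ^4 - 904γ^2 + 8836 = 0. So γ is a root of x^4 - 904x^2 + 8836. This polynomial is irreducible over Q: it has no rational root (each ±√273 ± √179 is irrational), and any factorization into two quadratics over Q would force √(48867) ∈ Q (pairing opposite roots) or √273, √179 ∈ Q (other pairings), all impossible. Hence [Q(γ):Q] = 4 = [Q(√273, √179):Q], so Q(γ) = Q(√273, √179).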